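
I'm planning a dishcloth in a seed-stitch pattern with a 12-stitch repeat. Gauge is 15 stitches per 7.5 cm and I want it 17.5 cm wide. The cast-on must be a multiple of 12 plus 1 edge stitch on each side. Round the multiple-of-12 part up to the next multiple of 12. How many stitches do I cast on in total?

38 stitches.

15 / 7.5 = 2 sts per cm.
17.5 × 2 = 35.00 sts.
Less 2 edge sts → 33.00 for the repeat.
Next multiple of 12: 36.
Add back 2 edge sts → 38.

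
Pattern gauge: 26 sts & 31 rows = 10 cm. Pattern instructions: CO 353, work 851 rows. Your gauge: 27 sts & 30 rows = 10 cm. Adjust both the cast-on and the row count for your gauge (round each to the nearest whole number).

Stitches: 353 × 27/26 = 366.58 → 367.
Rows: 851 × 30/31 = 823.55 → 824.

Cast on 367 stitches; work 824 rows.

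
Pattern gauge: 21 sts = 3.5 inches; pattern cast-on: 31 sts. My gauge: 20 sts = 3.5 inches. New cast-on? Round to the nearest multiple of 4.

CO 28 sts.

Scale factor = 20 / 21 = 0.952.
31 × 20 / 21 = 29.52 sts.
→ 28 sts.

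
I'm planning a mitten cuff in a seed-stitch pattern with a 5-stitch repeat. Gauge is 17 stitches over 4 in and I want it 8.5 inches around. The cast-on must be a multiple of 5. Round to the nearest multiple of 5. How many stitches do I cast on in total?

17 / 4 = 4.25 sts per inch.
8.5 × 4.25 = 36.12 sts.
Nearest multiple of 5: 35.

35 stitches.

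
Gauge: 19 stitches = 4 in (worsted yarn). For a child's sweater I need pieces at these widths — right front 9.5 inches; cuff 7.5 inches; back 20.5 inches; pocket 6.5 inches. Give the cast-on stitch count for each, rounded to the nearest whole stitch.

Rate = 19/4 = 4.75 sts per in.
right front: 9.5 × 4.75 = 45.12 → 45.
cuff: 7.5 × 4.75 = 35.62 → 36.
back: 20.5 × 4.75 = 97.38 → 97.
pocket: 6.5 × 4.75 = 30.88 → 31.

right front 45; cuff 36; back 97; pocket 31.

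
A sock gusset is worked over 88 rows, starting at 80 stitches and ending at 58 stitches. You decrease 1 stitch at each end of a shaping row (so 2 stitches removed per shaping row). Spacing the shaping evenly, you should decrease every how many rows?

Stitches to remove: |58 − 80| = 22.
Shaping rows needed: 22 / 2 = 11.
88 rows / 11 = every 8 rows.

Decrease every 8th row.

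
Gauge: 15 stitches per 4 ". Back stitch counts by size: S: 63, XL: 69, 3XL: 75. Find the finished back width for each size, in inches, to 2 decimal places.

15/4 = 3.75 sts per in.
S: 63 / 3.75 = 16.800 → 16.80 in.
XL: 69 / 3.75 = 18.400 → 18.40 in.
3XL: 75 / 3.75 = 20.000 → 20.00 in.

S 16.80 inches; XL 18.40 inches; 3XL 20.00 inches.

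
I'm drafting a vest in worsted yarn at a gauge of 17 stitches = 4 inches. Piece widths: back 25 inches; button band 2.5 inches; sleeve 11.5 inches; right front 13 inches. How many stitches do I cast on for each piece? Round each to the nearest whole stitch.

Rate = 17/4 = 4.25 sts per in.
back: 25 × 4.25 = 106.25 → 106.
button band: 2.5 × 4.25 = 10.62 → 11.
sleeve: 11.5 × 4.25 = 48.88 → 49.
right front: 13 × 4.25 = 55.25 → 55.

back 106; button band 11; sleeve 49; right front 55.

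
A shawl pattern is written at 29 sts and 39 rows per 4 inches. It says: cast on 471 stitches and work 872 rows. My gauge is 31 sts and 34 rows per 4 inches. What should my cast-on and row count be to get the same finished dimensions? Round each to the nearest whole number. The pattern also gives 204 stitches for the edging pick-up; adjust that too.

Cast on 503 stitches; work 760 rows; edging pick-up 218 stitches.

Stitches: 471 × 31/29 = 503.48 → 503.
Rows: 872 × 34/39 = 760.21 → 760.
edging pick-up: 204 × 31/29 = 218.07 → 218.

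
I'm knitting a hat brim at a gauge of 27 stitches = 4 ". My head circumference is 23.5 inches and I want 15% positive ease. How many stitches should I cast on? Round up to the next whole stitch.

Finished = 23.5 × 1.15 = 27.02 in.
27 / 4 = 6.75 sts per inch.
27.02 × 6.75 = 182.42 sts.
→ 183 sts.

CO 183 sts.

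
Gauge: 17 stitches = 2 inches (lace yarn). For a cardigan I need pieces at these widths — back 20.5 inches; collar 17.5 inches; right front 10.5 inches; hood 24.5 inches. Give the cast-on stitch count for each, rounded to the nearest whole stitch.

Rate = 17/2 = 8.5 sts per in.
back: 20.5 × 8.5 = 174.25 → 174.
collar: 17.5 × 8.5 = 148.75 → 149.
right front: 10.5 × 8.5 = 89.25 → 89.
hood: 24.5 × 8.5 = 208.25 → 208.

back 174; collar 149; right front 89; hood 208.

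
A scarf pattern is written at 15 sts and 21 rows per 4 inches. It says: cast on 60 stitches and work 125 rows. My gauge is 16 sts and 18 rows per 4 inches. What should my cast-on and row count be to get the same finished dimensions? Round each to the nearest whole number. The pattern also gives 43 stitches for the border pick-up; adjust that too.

Cast on 64 stitches; work 107 rows; border pick-up 46 stitches.

Stitches: 60 × 16/15 = 64.00 → 64.
Rows: 125 × 18/21 = 107.14 → 107.
border pick-up: 43 × 16/15 = 45.87 → 46.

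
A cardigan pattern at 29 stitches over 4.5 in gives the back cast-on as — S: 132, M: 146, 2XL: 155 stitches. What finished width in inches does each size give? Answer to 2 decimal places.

S 20.48 inches; M 22.66 inches; 2XL 24.05 inches.

29/4.5 = 6.444 sts per in.
S: 132 / 6.444 = 20.483 → 20.48 in.
M: 146 / 6.444 = 22.655 → 22.66 in.
2XL: 155 / 6.444 = 24.052 → 24.05 in.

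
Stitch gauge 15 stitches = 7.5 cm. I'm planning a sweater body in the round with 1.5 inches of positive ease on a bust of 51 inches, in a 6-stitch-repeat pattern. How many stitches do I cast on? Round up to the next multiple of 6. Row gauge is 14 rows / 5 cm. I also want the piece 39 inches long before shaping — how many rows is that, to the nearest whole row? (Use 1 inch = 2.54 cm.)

Cast on 270 stitches; work 277 rows.

Finished = 51 + 1.5 = 52.5 inches.
52.5 inches × 2.54 = 133.35 cm.
15/7.5 = 2 sts per cm; 133.35 × 2 = 266.70 sts.
Next multiple of 6 → 270.
39 inches = 99.06 cm; × 2.8 = 277.37 → 277 rows.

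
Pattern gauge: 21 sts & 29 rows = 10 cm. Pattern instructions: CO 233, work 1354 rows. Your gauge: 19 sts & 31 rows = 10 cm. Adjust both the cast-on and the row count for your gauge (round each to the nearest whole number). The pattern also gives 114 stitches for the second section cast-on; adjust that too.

Stitches: 233 × 19/21 = 210.81 → 211.
Rows: 1354 × 31/29 = 1447.38 → 1447.
second section cast-on: 114 × 19/21 = 103.14 → 103.

Cast on 211 stitches; work 1447 rows; second section cast-on 103 stitches.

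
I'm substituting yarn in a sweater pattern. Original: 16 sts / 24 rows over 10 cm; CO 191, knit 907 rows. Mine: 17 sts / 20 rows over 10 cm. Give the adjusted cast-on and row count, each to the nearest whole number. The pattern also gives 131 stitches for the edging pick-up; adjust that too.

Stitches: 191 × 17/16 = 202.94 → 203.
Rows: 907 × 20/24 = 755.83 → 756.
edging pick-up: 131 × 17/16 = 139.19 → 139.

Cast on 203 stitches; work 756 rows; edging pick-up 139 stitches.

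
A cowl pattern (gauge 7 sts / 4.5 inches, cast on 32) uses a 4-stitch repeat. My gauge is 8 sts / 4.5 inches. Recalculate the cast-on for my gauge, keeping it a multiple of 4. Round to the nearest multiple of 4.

Cast on 36 stitches.

32 × 8 / 7 = 36.57.
Nearest multiple of 4: 36.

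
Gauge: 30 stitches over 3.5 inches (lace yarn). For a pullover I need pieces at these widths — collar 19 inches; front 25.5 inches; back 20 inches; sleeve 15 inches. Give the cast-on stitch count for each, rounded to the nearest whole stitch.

Rate = 30/3.5 = 8.571 sts per in.
collar: 19 × 8.571 = 162.86 → 163.
front: 25.5 × 8.571 = 218.57 → 219.
back: 20 × 8.571 = 171.43 → 171.
sleeve: 15 × 8.571 = 128.57 → 129.

collar 163; front 219; back 171; sleeve 129.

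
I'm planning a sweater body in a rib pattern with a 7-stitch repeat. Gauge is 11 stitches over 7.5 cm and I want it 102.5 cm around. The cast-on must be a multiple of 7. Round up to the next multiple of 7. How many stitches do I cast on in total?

CO 154 sts.

11 / 7.5 = 1.467 sts per cm.
102.5 × 1.467 = 150.33 sts.
Next multiple of 7: 154.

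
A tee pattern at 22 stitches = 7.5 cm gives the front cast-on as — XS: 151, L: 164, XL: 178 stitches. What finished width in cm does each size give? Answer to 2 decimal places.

XS 51.48 cm; L 55.91 cm; XL 60.68 cm.

22/7.5 = 2.933 sts per cm.
XS: 151 / 2.933 = 51.477 → 51.48 cm.
L: 164 / 2.933 = 55.909 → 55.91 cm.
XL: 178 / 2.933 = 60.682 → 60.68 cm.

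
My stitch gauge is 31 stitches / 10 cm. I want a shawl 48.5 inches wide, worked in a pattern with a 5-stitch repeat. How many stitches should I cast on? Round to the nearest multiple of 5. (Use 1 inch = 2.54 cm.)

380 stitches.

48.5 in = 48.5 × 2.54 = 123.19 cm.
31 / 10 = 3.1 sts/cm.
123.19 × 3.1 = 381.89 sts.
→ 380.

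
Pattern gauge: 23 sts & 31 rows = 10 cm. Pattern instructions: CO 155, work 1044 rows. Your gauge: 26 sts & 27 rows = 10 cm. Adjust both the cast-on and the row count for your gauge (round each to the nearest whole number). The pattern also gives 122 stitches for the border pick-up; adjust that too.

Stitches: 155 × 26/23 = 175.22 → 175.
Rows: 1044 × 27/31 = 909.29 → 909.
border pick-up: 122 × 26/23 = 137.91 → 138.

Cast on 175 stitches; work 909 rows; border pick-up 138 stitches.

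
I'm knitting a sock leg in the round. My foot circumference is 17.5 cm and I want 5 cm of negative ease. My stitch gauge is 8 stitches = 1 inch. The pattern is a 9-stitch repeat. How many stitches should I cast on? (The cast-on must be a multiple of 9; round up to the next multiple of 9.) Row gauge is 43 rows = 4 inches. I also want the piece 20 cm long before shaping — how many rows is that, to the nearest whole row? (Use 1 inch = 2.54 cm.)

Finished = 17.5 − 5 = 12.5 cm.
12.5 cm × 1/2.54 = 4.92 inches.
8/1 = 8 sts per in; 4.92 × 8 = 39.37 sts.
Next multiple of 9 → 45.
20 cm = 7.87 inches; × 10.75 = 84.65 → 85 rows.

Cast on 45 stitches; work 85 rows.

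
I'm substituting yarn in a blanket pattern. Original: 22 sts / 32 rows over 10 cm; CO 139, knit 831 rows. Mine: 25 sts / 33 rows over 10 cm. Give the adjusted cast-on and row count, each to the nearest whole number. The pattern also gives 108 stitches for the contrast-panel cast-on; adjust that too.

Cast on 158 stitches; work 857 rows; contrast-panel cast-on 123 stitches.

Stitches: 139 × 25/22 = 157.95 → 158.
Rows: 831 × 33/32 = 856.97 → 857.
contrast-panel cast-on: 108 × 25/22 = 122.73 → 123.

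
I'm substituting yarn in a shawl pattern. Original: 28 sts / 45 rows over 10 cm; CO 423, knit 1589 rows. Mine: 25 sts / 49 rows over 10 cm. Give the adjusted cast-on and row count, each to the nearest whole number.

Cast on 378 stitches; work 1730 rows.

Stitches: 423 × 25/28 = 377.68 → 378.
Rows: 1589 × 49/45 = 1730.24 → 1730.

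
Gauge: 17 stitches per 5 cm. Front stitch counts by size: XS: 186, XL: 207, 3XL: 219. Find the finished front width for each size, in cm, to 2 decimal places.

XS 54.71 cm; XL 60.88 cm; 3XL 64.41 cm.

17/5 = 3.4 sts per cm.
XS: 186 / 3.4 = 54.706 → 54.71 cm.
XL: 207 / 3.4 = 60.882 → 60.88 cm.
3XL: 219 / 3.4 = 64.412 → 64.41 cm.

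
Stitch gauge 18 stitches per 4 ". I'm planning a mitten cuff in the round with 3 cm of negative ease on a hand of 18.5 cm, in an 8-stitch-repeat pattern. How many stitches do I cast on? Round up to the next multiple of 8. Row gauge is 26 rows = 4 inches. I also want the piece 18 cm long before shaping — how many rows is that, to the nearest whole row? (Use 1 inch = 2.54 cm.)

Finished = 18.5 − 3 = 15.5 cm.
15.5 cm × 1/2.54 = 6.10 inches.
18/4 = 4.5 sts per in; 6.10 × 4.5 = 27.46 sts.
Next multiple of 8 → 32.
18 cm = 7.09 inches; × 6.5 = 46.06 → 46 rows.

Cast on 32 stitches; work 46 rows.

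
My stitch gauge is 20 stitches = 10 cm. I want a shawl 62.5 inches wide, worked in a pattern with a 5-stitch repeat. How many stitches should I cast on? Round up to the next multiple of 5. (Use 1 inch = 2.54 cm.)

320 stitches.

62.5 in = 62.5 × 2.54 = 158.75 cm.
20 / 10 = 2 sts/cm.
158.75 × 2 = 317.50 sts.
→ 320.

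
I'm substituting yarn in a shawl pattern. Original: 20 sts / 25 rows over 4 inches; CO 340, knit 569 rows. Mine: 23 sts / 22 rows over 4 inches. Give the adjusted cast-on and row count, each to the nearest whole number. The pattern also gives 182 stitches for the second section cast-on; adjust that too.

Stitches: 340 × 23/20 = 391.00 → 391.
Rows: 569 × 22/25 = 500.72 → 501.
second section cast-on: 182 × 23/20 = 209.30 → 209.

Cast on 391 stitches; work 501 rows; second section cast-on 209 stitches.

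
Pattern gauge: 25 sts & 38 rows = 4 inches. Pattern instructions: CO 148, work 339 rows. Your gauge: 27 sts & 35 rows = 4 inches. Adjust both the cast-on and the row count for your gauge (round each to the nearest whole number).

Cast on 160 stitches; work 312 rows.

Stitches: 148 × 27/25 = 159.84 → 160.
Rows: 339 × 35/38 = 312.24 → 312.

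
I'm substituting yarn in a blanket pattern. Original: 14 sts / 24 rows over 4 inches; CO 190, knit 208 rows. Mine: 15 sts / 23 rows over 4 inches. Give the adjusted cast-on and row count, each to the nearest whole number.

Cast on 204 stitches; work 199 rows.

Stitches: 190 × 15/14 = 203.57 → 204.
Rows: 208 × 23/24 = 199.33 → 199.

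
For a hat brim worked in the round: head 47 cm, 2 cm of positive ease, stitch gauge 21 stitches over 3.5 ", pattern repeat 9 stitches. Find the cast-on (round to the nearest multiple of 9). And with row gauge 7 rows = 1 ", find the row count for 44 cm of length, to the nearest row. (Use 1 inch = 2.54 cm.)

Cast on 117 stitches; work 121 rows.

Finished = 47 + 2 = 49 cm.
49 cm × 1/2.54 = 19.29 inches.
21/3.5 = 6 sts per in; 19.29 × 6 = 115.75 sts.
Nearest multiple of 9 → 117.
44 cm = 17.32 inches; × 7 = 121.26 → 121 rows.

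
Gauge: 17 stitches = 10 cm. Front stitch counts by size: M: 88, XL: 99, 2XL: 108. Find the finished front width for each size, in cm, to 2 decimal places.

17/10 = 1.7 sts per cm.
M: 88 / 1.7 = 51.765 → 51.76 cm.
XL: 99 / 1.7 = 58.235 → 58.24 cm.
2XL: 108 / 1.7 = 63.529 → 63.53 cm.

M 51.76 cm; XL 58.24 cm; 2XL 63.53 cm.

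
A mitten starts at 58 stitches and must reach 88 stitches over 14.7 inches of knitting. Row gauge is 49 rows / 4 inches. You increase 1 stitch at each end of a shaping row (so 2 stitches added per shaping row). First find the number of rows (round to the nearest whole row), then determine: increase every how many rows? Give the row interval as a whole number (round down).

Rows = 14.7 × 12.25 = 180.1 → 180 rows.
Stitches to add: 30 → 15 shaping rows (at 2 st each).
180 / 15 = 12.00 → every 12 rows.

Increase every 12th row.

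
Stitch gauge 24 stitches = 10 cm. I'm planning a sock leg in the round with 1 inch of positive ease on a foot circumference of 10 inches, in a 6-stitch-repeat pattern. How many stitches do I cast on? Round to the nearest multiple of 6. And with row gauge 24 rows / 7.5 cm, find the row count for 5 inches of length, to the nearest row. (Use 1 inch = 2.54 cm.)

Cast on 66 stitches; work 41 rows.

Finished = 10 + 1 = 11 inches.
11 inches × 2.54 = 27.94 cm.
24/10 = 2.4 sts per cm; 27.94 × 2.4 = 67.06 sts.
Nearest multiple of 6 → 66.
5 inches = 12.70 cm; × 3.2 = 40.64 → 41 rows.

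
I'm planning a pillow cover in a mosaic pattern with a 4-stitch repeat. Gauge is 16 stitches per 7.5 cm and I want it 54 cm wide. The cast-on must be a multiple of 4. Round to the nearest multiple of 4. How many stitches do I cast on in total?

16 / 7.5 = 2.133 sts per cm.
54 × 2.133 = 115.20 sts.
Nearest multiple of 4: 116.

CO 116 sts.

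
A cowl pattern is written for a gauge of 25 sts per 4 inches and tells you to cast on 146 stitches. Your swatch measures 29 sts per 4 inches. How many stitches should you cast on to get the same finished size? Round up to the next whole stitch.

Scale factor = 29 / 25 = 1.160.
146 × 29 / 25 = 169.36 sts.
→ 170 sts.

Cast on 170 stitches.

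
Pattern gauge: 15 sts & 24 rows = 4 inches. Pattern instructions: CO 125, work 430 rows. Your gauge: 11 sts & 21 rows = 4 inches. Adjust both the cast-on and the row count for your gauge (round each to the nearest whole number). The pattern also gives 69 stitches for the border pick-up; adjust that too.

Stitches: 125 × 11/15 = 91.67 → 92.
Rows: 430 × 21/24 = 376.25 → 376.
border pick-up: 69 × 11/15 = 50.60 → 51.

Cast on 92 stitches; work 376 rows; border pick-up 51 stitches.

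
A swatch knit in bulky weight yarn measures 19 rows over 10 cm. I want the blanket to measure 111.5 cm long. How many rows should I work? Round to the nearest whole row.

19 rows / 10 cm = 1.9 rows per cm.
111.5 × 1.9 = 211.85 rows.
Round to nearest → 212.

Knit 212 rows.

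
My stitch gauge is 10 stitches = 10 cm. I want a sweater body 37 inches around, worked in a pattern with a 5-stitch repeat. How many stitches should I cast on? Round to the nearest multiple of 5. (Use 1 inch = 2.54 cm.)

95 stitches.

37 in = 37 × 2.54 = 93.98 cm.
10 / 10 = 1 sts/cm.
93.98 × 1 = 93.98 sts.
→ 95.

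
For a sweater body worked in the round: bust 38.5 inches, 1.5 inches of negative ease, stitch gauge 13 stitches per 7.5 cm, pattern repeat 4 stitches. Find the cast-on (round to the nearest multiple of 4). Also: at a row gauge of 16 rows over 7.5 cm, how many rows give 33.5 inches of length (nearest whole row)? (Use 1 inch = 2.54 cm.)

Finished = 38.5 − 1.5 = 37 inches.
37 inches × 2.54 = 93.98 cm.
13/7.5 = 1.733 sts per cm; 93.98 × 1.733 = 162.90 sts.
Nearest multiple of 4 → 164.
33.5 inches = 85.09 cm; × 2.133 = 181.53 → 182 rows.

Cast on 164 stitches; work 182 rows.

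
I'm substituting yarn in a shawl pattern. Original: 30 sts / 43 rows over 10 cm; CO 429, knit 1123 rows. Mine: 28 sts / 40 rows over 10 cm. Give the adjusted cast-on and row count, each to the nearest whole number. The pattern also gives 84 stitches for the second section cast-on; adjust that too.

Cast on 400 stitches; work 1045 rows; second section cast-on 78 stitches.

Stitches: 429 × 28/30 = 400.40 → 400.
Rows: 1123 × 40/43 = 1044.65 → 1045.
second section cast-on: 84 × 28/30 = 78.40 → 78.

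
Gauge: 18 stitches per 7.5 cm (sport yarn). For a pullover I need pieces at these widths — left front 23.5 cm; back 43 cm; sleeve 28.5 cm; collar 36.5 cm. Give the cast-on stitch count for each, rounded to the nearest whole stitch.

left front 56; back 103; sleeve 68; collar 88.

Rate = 18/7.5 = 2.4 sts per cm.
left front: 23.5 × 2.4 = 56.40 → 56.
back: 43 × 2.4 = 103.20 → 103.
sleeve: 28.5 × 2.4 = 68.40 → 68.
collar: 36.5 × 2.4 = 87.60 → 88.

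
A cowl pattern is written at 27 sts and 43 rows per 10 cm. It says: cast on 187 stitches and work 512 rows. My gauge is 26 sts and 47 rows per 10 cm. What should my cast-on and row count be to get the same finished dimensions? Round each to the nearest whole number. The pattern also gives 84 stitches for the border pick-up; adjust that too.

Stitches: 187 × 26/27 = 180.07 → 180.
Rows: 512 × 47/43 = 559.63 → 560.
border pick-up: 84 × 26/27 = 80.89 → 81.

Cast on 180 stitches; work 560 rows; border pick-up 81 stitches.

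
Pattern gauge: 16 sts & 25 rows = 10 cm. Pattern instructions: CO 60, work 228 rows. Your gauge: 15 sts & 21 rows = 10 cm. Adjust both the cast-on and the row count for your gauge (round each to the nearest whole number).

Cast on 56 stitches; work 192 rows.

Stitches: 60 × 15/16 = 56.25 → 56.
Rows: 228 × 21/25 = 191.52 → 192.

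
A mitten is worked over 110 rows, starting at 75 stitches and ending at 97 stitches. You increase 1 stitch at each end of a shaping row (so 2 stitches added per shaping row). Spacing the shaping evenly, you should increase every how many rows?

Stitches to add: |97 − 75| = 22.
Shaping rows needed: 22 / 2 = 11.
110 rows / 11 = every 10 rows.

Increase every 10th row.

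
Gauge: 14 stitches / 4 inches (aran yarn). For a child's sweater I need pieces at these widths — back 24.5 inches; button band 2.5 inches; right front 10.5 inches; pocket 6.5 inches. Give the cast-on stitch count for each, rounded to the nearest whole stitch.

Rate = 14/4 = 3.5 sts per in.
back: 24.5 × 3.5 = 85.75 → 86.
button band: 2.5 × 3.5 = 8.75 → 9.
right front: 10.5 × 3.5 = 36.75 → 37.
pocket: 6.5 × 3.5 = 22.75 → 23.

back 86; button band 9; right front 37; pocket 23.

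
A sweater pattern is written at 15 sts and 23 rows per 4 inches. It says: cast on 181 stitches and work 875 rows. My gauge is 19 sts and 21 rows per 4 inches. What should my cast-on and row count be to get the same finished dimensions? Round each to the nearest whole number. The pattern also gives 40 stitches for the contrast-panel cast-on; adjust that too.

Stitches: 181 × 19/15 = 229.27 → 229.
Rows: 875 × 21/23 = 798.91 → 799.
contrast-panel cast-on: 40 × 19/15 = 50.67 → 51.

Cast on 229 stitches; work 799 rows; contrast-panel cast-on 51 stitches.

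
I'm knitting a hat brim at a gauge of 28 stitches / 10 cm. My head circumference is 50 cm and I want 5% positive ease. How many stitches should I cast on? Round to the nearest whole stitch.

Finished = 50 × 1.05 = 52.50 cm.
28 / 10 = 2.8 sts per cm.
52.50 × 2.8 = 147.00 sts.

Cast on 147 stitches.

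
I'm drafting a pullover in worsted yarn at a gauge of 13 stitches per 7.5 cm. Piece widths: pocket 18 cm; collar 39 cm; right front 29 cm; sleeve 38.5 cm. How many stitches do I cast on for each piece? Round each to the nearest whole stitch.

Rate = 13/7.5 = 1.733 sts per cm.
pocket: 18 × 1.733 = 31.20 → 31.
collar: 39 × 1.733 = 67.60 → 68.
right front: 29 × 1.733 = 50.27 → 50.
sleeve: 38.5 × 1.733 = 66.73 → 67.

pocket 31; collar 68; right front 50; sleeve 67.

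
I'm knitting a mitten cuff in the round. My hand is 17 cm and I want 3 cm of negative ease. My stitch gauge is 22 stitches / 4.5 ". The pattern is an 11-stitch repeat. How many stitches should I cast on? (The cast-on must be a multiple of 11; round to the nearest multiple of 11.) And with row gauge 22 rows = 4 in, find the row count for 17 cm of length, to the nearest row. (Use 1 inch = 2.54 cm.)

Finished = 17 − 3 = 14 cm.
14 cm × 1/2.54 = 5.51 inches.
22/4.5 = 4.889 sts per in; 5.51 × 4.889 = 26.95 sts.
Nearest multiple of 11 → 22.
17 cm = 6.69 inches; × 5.5 = 36.81 → 37 rows.

Cast on 22 stitches; work 37 rows.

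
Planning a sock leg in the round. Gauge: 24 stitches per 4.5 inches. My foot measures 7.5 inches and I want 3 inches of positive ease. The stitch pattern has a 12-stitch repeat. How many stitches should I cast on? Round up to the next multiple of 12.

Finished = 7.5 + 3 = 10.5 inches.
24 / 4.5 = 5.333 sts/in.
10.5 × 5.333 = 56.00 sts.
Next multiple of 12: 60.

60 stitches.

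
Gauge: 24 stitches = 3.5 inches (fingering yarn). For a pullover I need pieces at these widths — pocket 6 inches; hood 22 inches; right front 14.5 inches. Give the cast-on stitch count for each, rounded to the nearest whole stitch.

pocket 41; hood 151; right front 99.

Rate = 24/3.5 = 6.857 sts per in.
pocket: 6 × 6.857 = 41.14 → 41.
hood: 22 × 6.857 = 150.86 → 151.
right front: 14.5 × 6.857 = 99.43 → 99.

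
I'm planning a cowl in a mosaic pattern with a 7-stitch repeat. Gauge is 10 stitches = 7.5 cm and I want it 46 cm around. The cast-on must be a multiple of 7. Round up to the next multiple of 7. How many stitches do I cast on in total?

Cast on 63 stitches.

10 / 7.5 = 1.333 sts per cm.
46 × 1.333 = 61.33 sts.
Next multiple of 7: 63.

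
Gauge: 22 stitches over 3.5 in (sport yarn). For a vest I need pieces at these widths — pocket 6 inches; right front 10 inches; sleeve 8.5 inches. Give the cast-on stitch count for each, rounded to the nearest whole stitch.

pocket 38; right front 63; sleeve 53.

Rate = 22/3.5 = 6.286 sts per in.
pocket: 6 × 6.286 = 37.71 → 38.
right front: 10 × 6.286 = 62.86 → 63.
sleeve: 8.5 × 6.286 = 53.43 → 53.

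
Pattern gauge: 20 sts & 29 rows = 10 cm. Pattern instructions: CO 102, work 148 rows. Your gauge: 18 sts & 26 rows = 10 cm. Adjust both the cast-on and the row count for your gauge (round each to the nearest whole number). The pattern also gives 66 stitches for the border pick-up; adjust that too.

Cast on 92 stitches; work 133 rows; border pick-up 59 stitches.

Stitches: 102 × 18/20 = 91.80 → 92.
Rows: 148 × 26/29 = 132.69 → 133.
border pick-up: 66 × 18/20 = 59.40 → 59.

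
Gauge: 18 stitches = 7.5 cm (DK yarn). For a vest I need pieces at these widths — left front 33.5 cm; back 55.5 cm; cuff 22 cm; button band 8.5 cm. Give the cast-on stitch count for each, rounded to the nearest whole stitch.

left front 80; back 133; cuff 53; button band 20.

Rate = 18/7.5 = 2.4 sts per cm.
left front: 33.5 × 2.4 = 80.40 → 80.
back: 55.5 × 2.4 = 133.20 → 133.
cuff: 22 × 2.4 = 52.80 → 53.
button band: 8.5 × 2.4 = 20.40 → 20.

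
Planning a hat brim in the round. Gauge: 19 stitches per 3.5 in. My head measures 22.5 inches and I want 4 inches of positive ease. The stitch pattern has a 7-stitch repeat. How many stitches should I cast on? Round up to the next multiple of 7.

CO 147 sts.

Finished = 22.5 + 4 = 26.5 inches.
19 / 3.5 = 5.429 sts/in.
26.5 × 5.429 = 143.86 sts.
Next multiple of 7: 147.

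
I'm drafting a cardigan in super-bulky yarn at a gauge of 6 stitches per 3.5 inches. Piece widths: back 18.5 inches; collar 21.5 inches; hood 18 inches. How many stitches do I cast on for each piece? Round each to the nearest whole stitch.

Rate = 6/3.5 = 1.714 sts per in.
back: 18.5 × 1.714 = 31.71 → 32.
collar: 21.5 × 1.714 = 36.86 → 37.
hood: 18 × 1.714 = 30.86 → 31.

back 32; collar 37; hood 31.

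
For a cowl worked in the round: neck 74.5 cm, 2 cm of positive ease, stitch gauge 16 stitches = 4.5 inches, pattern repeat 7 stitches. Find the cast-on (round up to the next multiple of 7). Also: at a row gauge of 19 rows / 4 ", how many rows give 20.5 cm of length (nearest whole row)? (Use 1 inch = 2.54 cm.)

Cast on 112 stitches; work 38 rows.

Finished = 74.5 + 2 = 76.5 cm.
76.5 cm × 1/2.54 = 30.12 inches.
16/4.5 = 3.556 sts per in; 30.12 × 3.556 = 107.09 sts.
Next multiple of 7 → 112.
20.5 cm = 8.07 inches; × 4.75 = 38.34 → 38 rows.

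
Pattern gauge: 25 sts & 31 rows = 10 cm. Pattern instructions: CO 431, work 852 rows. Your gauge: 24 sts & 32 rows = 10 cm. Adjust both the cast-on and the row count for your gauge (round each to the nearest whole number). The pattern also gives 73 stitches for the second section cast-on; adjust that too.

Stitches: 431 × 24/25 = 413.76 → 414.
Rows: 852 × 32/31 = 879.48 → 879.
second section cast-on: 73 × 24/25 = 70.08 → 70.

Cast on 414 stitches; work 879 rows; second section cast-on 70 stitches.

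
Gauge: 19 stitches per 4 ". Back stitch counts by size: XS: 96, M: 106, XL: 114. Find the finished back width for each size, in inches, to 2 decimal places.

XS 20.21 inches; M 22.32 inches; XL 24.00 inches.

19/4 = 4.75 sts per in.
XS: 96 / 4.75 = 20.211 → 20.21 in.
M: 106 / 4.75 = 22.316 → 22.32 in.
XL: 114 / 4.75 = 24.000 → 24.00 in.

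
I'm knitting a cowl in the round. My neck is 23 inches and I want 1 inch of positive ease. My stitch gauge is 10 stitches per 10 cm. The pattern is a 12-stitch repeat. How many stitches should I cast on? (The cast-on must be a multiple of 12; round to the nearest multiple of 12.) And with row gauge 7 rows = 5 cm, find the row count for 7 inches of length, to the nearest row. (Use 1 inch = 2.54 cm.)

Finished = 23 + 1 = 24 inches.
24 inches × 2.54 = 60.96 cm.
10/10 = 1 sts per cm; 60.96 × 1 = 60.96 sts.
Nearest multiple of 12 → 60.
7 inches = 17.78 cm; × 1.4 = 24.89 → 25 rows.

Cast on 60 stitches; work 25 rows.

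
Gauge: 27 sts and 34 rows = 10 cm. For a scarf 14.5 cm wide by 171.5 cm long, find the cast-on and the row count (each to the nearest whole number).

Cast on 39 stitches and work 583 rows.

Stitch gauge = 27/10 = 2.7 sts/cm; 14.5 × 2.7 = 39.15 → 39 sts.
Row gauge = 34/10 = 3.4 rows/cm; 171.5 × 3.4 = 583.10 → 583 rows.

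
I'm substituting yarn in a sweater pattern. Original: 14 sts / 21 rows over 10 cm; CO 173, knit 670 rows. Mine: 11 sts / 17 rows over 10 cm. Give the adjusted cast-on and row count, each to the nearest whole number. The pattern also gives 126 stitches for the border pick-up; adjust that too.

Cast on 136 stitches; work 542 rows; border pick-up 99 stitches.

Stitches: 173 × 11/14 = 135.93 → 136.
Rows: 670 × 17/21 = 542.38 → 542.
border pick-up: 126 × 11/14 = 99.00 → 99.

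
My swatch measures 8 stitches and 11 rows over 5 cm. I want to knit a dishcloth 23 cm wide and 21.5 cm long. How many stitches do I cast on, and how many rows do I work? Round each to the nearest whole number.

Stitch gauge = 8/5 = 1.6 sts/cm; 23 × 1.6 = 36.80 → 37 sts.
Row gauge = 11/5 = 2.2 rows/cm; 21.5 × 2.2 = 47.30 → 47 rows.

Cast on 37 stitches and work 47 rows.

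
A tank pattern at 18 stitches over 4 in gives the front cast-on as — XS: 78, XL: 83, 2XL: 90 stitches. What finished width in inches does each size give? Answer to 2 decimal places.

18/4 = 4.5 sts per in.
XS: 78 / 4.5 = 17.333 → 17.33 in.
XL: 83 / 4.5 = 18.444 → 18.44 in.
2XL: 90 / 4.5 = 20.000 → 20.00 in.

XS 17.33 inches; XL 18.44 inches; 2XL 20.00 inches.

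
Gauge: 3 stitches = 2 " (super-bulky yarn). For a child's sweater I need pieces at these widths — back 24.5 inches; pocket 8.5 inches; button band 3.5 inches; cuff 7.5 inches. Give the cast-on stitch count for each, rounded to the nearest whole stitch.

back 37; pocket 13; button band 5; cuff 11.

Rate = 3/2 = 1.5 sts per in.
back: 24.5 × 1.5 = 36.75 → 37.
pocket: 8.5 × 1.5 = 12.75 → 13.
button band: 3.5 × 1.5 = 5.25 → 5.
cuff: 7.5 × 1.5 = 11.25 → 11.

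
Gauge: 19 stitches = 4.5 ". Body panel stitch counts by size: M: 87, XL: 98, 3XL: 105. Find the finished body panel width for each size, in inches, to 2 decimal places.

M 20.61 inches; XL 23.21 inches; 3XL 24.87 inches.

19/4.5 = 4.222 sts per in.
M: 87 / 4.222 = 20.605 → 20.61 in.
XL: 98 / 4.222 = 23.211 → 23.21 in.
3XL: 105 / 4.222 = 24.868 → 24.87 in.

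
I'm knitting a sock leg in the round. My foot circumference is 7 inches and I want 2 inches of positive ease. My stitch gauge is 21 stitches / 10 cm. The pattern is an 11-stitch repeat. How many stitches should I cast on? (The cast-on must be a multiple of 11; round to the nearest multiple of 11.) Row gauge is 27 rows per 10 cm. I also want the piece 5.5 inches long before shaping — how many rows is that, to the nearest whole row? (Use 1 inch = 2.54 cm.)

Finished = 7 + 2 = 9 inches.
9 inches × 2.54 = 22.86 cm.
21/10 = 2.1 sts per cm; 22.86 × 2.1 = 48.01 sts.
Nearest multiple of 11 → 44.
5.5 inches = 13.97 cm; × 2.7 = 37.72 → 38 rows.

Cast on 44 stitches; work 38 rows.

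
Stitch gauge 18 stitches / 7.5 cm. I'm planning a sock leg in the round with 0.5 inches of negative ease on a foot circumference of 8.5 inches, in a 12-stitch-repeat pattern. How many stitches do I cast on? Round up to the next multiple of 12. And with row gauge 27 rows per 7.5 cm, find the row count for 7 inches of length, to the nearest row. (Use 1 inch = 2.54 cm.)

Finished = 8.5 − 0.5 = 8 inches.
8 inches × 2.54 = 20.32 cm.
18/7.5 = 2.4 sts per cm; 20.32 × 2.4 = 48.77 sts.
Next multiple of 12 → 60.
7 inches = 17.78 cm; × 3.6 = 64.01 → 64 rows.

Cast on 60 stitches; work 64 rows.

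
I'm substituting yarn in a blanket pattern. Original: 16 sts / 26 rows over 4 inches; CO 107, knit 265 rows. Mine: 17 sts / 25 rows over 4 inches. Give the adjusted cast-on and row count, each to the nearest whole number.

Cast on 114 stitches; work 255 rows.

Stitches: 107 × 17/16 = 113.69 → 114.
Rows: 265 × 25/26 = 254.81 → 255.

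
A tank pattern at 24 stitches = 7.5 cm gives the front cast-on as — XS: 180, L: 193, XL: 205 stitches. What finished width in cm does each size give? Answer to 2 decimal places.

24/7.5 = 3.2 sts per cm.
XS: 180 / 3.2 = 56.250 → 56.25 cm.
L: 193 / 3.2 = 60.312 → 60.31 cm.
XL: 205 / 3.2 = 64.062 → 64.06 cm.

XS 56.25 cm; L 60.31 cm; XL 64.06 cm.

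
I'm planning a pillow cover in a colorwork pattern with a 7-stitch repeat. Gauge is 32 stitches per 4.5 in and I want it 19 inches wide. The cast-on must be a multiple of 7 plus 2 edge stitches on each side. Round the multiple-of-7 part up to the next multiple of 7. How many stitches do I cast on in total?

32 / 4.5 = 7.111 sts per inch.
19 × 7.111 = 135.11 sts.
Less 4 edge sts → 131.11 for the repeat.
Next multiple of 7: 133.
Add back 4 edge sts → 137.

137 stitches.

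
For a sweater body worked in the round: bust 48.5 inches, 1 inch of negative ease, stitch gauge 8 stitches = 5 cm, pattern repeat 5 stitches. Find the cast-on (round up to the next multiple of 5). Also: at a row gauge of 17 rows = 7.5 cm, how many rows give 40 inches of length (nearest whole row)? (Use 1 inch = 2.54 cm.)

Finished = 48.5 − 1 = 47.5 inches.
47.5 inches × 2.54 = 120.65 cm.
8/5 = 1.6 sts per cm; 120.65 × 1.6 = 193.04 sts.
Next multiple of 5 → 195.
40 inches = 101.60 cm; × 2.267 = 230.29 → 230 rows.

Cast on 195 stitches; work 230 rows.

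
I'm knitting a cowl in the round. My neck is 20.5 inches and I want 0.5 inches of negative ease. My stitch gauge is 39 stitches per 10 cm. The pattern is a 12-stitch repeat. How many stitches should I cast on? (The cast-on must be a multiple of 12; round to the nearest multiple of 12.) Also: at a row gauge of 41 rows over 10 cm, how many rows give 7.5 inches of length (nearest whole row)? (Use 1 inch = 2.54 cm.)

Cast on 204 stitches; work 78 rows.

Finished = 20.5 − 0.5 = 20 inches.
20 inches × 2.54 = 50.80 cm.
39/10 = 3.9 sts per cm; 50.80 × 3.9 = 198.12 sts.
Nearest multiple of 12 → 204.
7.5 inches = 19.05 cm; × 4.1 = 78.11 → 78 rows.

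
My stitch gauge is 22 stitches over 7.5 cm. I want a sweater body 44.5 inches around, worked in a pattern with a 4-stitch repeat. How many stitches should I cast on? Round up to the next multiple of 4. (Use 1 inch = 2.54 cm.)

44.5 in = 44.5 × 2.54 = 113.03 cm.
22 / 7.5 = 2.933 sts/cm.
113.03 × 2.933 = 331.55 sts.
→ 332.

CO 332 sts.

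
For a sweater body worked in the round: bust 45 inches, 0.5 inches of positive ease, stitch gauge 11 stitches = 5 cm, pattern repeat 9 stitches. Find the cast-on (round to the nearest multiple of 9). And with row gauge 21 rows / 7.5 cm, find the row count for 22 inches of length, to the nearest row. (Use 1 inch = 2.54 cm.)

Cast on 252 stitches; work 156 rows.

Finished = 45 + 0.5 = 45.5 inches.
45.5 inches × 2.54 = 115.57 cm.
11/5 = 2.2 sts per cm; 115.57 × 2.2 = 254.25 sts.
Nearest multiple of 9 → 252.
22 inches = 55.88 cm; × 2.8 = 156.46 → 156 rows.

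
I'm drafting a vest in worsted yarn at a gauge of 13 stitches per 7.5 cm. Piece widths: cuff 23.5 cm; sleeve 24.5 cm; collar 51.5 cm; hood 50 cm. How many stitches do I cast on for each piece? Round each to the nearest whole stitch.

cuff 41; sleeve 42; collar 89; hood 87.

Rate = 13/7.5 = 1.733 sts per cm.
cuff: 23.5 × 1.733 = 40.73 → 41.
sleeve: 24.5 × 1.733 = 42.47 → 42.
collar: 51.5 × 1.733 = 89.27 → 89.
hood: 50 × 1.733 = 86.67 → 87.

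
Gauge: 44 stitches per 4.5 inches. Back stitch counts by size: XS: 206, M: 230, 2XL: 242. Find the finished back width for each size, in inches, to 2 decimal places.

44/4.5 = 9.778 sts per in.
XS: 206 / 9.778 = 21.068 → 21.07 in.
M: 230 / 9.778 = 23.523 → 23.52 in.
2XL: 242 / 9.778 = 24.750 → 24.75 in.

XS 21.07 inches; M 23.52 inches; 2XL 24.75 inches.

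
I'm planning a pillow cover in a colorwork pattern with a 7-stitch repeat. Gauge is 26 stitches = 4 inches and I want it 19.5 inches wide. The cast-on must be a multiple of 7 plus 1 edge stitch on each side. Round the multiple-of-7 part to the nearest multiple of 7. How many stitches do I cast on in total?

26 / 4 = 6.5 sts per inch.
19.5 × 6.5 = 126.75 sts.
Less 2 edge sts → 124.75 for the repeat.
Nearest multiple of 7: 126.
Add back 2 edge sts → 128.

128 stitches.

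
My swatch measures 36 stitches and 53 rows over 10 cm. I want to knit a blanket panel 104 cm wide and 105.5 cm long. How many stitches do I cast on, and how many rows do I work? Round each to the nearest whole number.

Stitch gauge = 36/10 = 3.6 sts/cm; 104 × 3.6 = 374.40 → 374 sts.
Row gauge = 53/10 = 5.3 rows/cm; 105.5 × 5.3 = 559.15 → 559 rows.

Cast on 374 stitches and work 559 rows.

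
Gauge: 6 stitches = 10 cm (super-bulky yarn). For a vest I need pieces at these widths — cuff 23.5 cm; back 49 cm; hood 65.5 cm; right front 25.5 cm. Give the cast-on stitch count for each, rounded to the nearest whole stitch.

Rate = 6/10 = 0.6 sts per cm.
cuff: 23.5 × 0.6 = 14.10 → 14.
back: 49 × 0.6 = 29.40 → 29.
hood: 65.5 × 0.6 = 39.30 → 39.
right front: 25.5 × 0.6 = 15.30 → 15.

cuff 14; back 29; hood 39; right front 15.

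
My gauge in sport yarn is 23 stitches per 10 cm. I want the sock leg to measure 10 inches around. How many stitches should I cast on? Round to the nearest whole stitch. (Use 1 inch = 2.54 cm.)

CO 58 sts.

10 in = 25.40 cm.
23 stitches / 10 cm = 2.3 stitches per cm.
25.40 × 2.3 = 58.42 stitches.
Round to nearest → 58.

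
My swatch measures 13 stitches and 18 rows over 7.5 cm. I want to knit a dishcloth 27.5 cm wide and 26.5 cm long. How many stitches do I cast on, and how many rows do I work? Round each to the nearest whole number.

Stitch gauge = 13/7.5 = 1.733 sts/cm; 27.5 × 1.733 = 47.67 → 48 sts.
Row gauge = 18/7.5 = 2.4 rows/cm; 26.5 × 2.4 = 63.60 → 64 rows.

Cast on 48 stitches and work 64 rows.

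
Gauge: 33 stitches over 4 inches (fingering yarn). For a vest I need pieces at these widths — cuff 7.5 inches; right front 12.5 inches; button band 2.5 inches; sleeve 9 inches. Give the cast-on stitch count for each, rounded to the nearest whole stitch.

cuff 62; right front 103; button band 21; sleeve 74.

Rate = 33/4 = 8.25 sts per in.
cuff: 7.5 × 8.25 = 61.88 → 62.
right front: 12.5 × 8.25 = 103.12 → 103.
button band: 2.5 × 8.25 = 20.62 → 21.
sleeve: 9 × 8.25 = 74.25 → 74.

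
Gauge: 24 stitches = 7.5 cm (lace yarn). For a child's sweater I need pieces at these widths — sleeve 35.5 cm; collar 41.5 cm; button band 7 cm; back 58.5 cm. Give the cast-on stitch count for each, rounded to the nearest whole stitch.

Rate = 24/7.5 = 3.2 sts per cm.
sleeve: 35.5 × 3.2 = 113.60 → 114.
collar: 41.5 × 3.2 = 132.80 → 133.
button band: 7 × 3.2 = 22.40 → 22.
back: 58.5 × 3.2 = 187.20 → 187.

sleeve 114; collar 133; button band 22; back 187.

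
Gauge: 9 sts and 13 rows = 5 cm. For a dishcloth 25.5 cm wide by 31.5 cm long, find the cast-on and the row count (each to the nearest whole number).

Stitch gauge = 9/5 = 1.8 sts/cm; 25.5 × 1.8 = 45.90 → 46 sts.
Row gauge = 13/5 = 2.6 rows/cm; 31.5 × 2.6 = 81.90 → 82 rows.

Cast on 46 stitches and work 82 rows.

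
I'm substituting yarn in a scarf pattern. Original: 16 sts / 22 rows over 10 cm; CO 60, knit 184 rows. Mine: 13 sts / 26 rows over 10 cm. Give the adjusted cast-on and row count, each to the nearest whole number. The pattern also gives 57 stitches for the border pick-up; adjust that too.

Stitches: 60 × 13/16 = 48.75 → 49.
Rows: 184 × 26/22 = 217.45 → 217.
border pick-up: 57 × 13/16 = 46.31 → 46.

Cast on 49 stitches; work 217 rows; border pick-up 46 stitches.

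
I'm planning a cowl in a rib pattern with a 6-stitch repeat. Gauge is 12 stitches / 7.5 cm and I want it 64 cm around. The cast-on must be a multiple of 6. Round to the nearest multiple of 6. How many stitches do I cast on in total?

Cast on 102 stitches.

12 / 7.5 = 1.6 sts per cm.
64 × 1.6 = 102.40 sts.
Nearest multiple of 6: 102.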